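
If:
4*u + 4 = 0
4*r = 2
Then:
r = 1/2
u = -1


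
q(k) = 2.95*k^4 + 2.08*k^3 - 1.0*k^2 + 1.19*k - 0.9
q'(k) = 11.8*k^3 + 6.24*k^2 - 2.0*k + 1.19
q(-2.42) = 62.06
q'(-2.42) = -124.66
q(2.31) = 106.15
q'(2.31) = 175.32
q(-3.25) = 242.39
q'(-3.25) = -331.47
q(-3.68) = 418.54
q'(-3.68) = -495.01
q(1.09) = 6.07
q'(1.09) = 21.71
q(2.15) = 80.74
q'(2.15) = 143.01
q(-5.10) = 1686.84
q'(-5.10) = -1391.59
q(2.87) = 243.60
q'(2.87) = 325.80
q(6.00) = 4242.72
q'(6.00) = 2762.63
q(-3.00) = 169.32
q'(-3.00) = -255.25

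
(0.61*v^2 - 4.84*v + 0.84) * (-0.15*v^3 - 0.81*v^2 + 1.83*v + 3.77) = -0.0915*v^5 + 0.2319*v^4 + 4.9107*v^3 - 7.2379*v^2 - 16.7096*v + 3.1668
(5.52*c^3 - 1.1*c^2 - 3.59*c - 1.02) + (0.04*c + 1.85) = 5.52*c^3 - 1.1*c^2 - 3.55*c + 0.83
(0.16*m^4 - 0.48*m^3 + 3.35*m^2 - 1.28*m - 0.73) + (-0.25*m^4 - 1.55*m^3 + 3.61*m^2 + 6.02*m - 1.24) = -0.09*m^4 - 2.03*m^3 + 6.96*m^2 + 4.74*m - 1.97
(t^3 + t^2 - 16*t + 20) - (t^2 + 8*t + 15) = t^3 - 24*t + 5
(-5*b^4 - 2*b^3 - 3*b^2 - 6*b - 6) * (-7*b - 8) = 35*b^5 + 54*b^4 + 37*b^3 + 66*b^2 + 90*b + 48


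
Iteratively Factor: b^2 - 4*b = (b)*(b - 4)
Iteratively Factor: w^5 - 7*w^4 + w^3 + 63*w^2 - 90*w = (w + 3)*(w^4 - 10*w^3 + 31*w^2 - 30*w) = (w - 5)*(w + 3)*(w^3 - 5*w^2 + 6*w) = (w - 5)*(w - 3)*(w + 3)*(w^2 - 2*w) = (w - 5)*(w - 3)*(w - 2)*(w + 3)*(w)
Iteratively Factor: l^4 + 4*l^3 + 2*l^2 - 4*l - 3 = (l + 3)*(l^3 + l^2 - l - 1) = (l + 1)*(l + 3)*(l^2 - 1) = (l + 1)^2*(l + 3)*(l - 1)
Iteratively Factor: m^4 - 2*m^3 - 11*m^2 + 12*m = (m - 1)*(m^3 - m^2 - 12*m) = m*(m - 1)*(m^2 - m - 12) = m*(m - 1)*(m + 3)*(m - 4)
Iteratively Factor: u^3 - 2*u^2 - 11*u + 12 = (u - 1)*(u^2 - u - 12) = (u - 1)*(u + 3)*(u - 4)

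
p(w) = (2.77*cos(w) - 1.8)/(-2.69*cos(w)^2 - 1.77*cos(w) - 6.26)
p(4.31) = 0.48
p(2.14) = 0.54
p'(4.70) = -0.52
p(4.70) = 0.29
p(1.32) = 0.16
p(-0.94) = 0.02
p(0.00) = -0.09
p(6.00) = -0.08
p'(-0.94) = -0.28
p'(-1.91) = -0.44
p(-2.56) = 0.62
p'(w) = (-5.38*sin(w)*cos(w) - 1.77*sin(w))*(2.77*cos(w) - 1.8)/(-2.69*cos(w)^2 - 1.77*cos(w) - 6.26)^2 - 2.77*sin(w)/(-2.69*cos(w)^2 - 1.77*cos(w) - 6.26) = (-7.4513*cos(w)^2 + 9.684*cos(w) + 20.5262)*sin(w)/(7.2361*cos(w)^4 + 9.5226*cos(w)^3 + 36.8117*cos(w)^2 + 22.1604*cos(w) + 39.1876)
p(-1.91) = 0.46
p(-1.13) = 0.08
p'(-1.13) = -0.37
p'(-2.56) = -0.09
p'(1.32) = 0.46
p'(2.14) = 0.30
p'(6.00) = -0.06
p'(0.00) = 0.00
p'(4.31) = -0.40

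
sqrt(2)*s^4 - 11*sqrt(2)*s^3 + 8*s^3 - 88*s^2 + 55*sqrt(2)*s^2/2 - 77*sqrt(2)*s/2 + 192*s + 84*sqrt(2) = (s - 8)*(s - 3)*(s + 7*sqrt(2)/2)*(sqrt(2)*s + 1)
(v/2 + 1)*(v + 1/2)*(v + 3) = v^3/2 + 11*v^2/4 + 17*v/4 + 3/2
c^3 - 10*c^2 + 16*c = c*(c - 8)*(c - 2)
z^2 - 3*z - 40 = (z - 8)*(z + 5)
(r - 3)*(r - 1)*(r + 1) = r^3 - 3*r^2 - r + 3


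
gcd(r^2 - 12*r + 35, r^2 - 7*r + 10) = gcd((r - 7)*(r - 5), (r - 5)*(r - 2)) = r - 5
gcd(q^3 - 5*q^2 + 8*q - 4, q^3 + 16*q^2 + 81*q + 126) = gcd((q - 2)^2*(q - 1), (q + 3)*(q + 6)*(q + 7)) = 1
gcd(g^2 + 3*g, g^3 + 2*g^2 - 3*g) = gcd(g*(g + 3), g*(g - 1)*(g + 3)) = g^2 + 3*g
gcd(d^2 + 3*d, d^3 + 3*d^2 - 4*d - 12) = d + 3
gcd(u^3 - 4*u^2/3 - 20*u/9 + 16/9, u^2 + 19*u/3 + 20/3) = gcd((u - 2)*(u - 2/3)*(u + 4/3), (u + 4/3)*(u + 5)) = u + 4/3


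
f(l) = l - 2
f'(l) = 1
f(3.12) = 1.12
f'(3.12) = 1.00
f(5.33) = 3.33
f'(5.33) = 1.00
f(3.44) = 1.44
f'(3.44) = 1.00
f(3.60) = 1.60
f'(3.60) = 1.00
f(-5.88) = -7.88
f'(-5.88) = 1.00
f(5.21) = 3.21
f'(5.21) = 1.00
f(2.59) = 0.59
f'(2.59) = 1.00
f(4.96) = 2.96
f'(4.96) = 1.00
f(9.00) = 7.00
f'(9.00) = 1.00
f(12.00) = 10.00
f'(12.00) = 1.00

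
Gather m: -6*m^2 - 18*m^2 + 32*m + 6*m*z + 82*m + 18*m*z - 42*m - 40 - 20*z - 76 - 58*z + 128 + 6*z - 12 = -24*m^2 + m*(24*z + 72) - 72*z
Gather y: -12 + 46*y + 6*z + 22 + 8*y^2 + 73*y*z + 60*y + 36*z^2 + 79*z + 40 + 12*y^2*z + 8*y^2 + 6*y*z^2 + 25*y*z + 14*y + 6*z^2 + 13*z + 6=y^2*(12*z + 16) + y*(6*z^2 + 98*z + 120) + 42*z^2 + 98*z + 56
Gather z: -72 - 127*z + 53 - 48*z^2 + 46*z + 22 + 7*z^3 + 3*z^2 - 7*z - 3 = 7*z^3 - 45*z^2 - 88*z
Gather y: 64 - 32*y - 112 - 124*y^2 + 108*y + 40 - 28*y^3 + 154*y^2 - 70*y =-28*y^3 + 30*y^2 + 6*y - 8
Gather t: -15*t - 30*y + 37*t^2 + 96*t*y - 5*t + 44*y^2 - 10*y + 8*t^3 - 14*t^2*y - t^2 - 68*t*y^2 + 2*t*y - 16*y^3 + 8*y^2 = 8*t^3 + t^2*(36 - 14*y) + t*(-68*y^2 + 98*y - 20) - 16*y^3 + 52*y^2 - 40*y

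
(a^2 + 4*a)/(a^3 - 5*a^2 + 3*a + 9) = a*(a + 4)/(a^3 - 5*a^2 + 3*a + 9)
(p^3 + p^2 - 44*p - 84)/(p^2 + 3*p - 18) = (p^2 - 5*p - 14)/(p - 3)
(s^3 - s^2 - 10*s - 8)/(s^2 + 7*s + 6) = (s^2 - 2*s - 8)/(s + 6)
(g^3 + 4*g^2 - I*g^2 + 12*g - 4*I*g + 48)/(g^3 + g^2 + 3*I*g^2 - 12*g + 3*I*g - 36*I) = (g - 4*I)/(g - 3)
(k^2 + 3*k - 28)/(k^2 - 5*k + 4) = (k + 7)/(k - 1)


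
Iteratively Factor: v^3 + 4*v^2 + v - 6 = (v + 2)*(v^2 + 2*v - 3) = (v + 2)*(v + 3)*(v - 1)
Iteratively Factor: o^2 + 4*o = (o)*(o + 4)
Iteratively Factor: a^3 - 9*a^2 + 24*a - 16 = (a - 1)*(a^2 - 8*a + 16) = (a - 4)*(a - 1)*(a - 4)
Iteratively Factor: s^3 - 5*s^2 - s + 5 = (s + 1)*(s^2 - 6*s + 5) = (s - 5)*(s + 1)*(s - 1)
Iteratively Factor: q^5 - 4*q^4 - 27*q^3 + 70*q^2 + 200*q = (q + 4)*(q^4 - 8*q^3 + 5*q^2 + 50*q) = q*(q + 4)*(q^3 - 8*q^2 + 5*q + 50) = q*(q - 5)*(q + 4)*(q^2 - 3*q - 10) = q*(q - 5)^2*(q + 4)*(q + 2)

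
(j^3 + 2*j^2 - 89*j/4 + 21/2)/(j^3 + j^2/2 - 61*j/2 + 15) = (j - 7/2)/(j - 5)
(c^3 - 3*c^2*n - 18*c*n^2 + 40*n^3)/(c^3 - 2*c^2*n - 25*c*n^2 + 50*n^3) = (c + 4*n)/(c + 5*n)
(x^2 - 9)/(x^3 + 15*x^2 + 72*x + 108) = (x - 3)/(x^2 + 12*x + 36)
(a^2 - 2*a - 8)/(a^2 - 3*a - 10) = (a - 4)/(a - 5)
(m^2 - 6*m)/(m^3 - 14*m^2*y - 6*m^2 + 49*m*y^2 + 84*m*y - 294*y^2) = m/(m^2 - 14*m*y + 49*y^2)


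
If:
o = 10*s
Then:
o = 10*s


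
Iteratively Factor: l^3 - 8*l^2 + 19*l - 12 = (l - 1)*(l^2 - 7*l + 12) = (l - 4)*(l - 1)*(l - 3)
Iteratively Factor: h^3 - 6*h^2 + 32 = (h + 2)*(h^2 - 8*h + 16) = (h - 4)*(h + 2)*(h - 4)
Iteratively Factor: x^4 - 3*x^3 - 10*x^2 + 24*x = (x - 2)*(x^3 - x^2 - 12*x) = x*(x - 2)*(x^2 - x - 12) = x*(x - 4)*(x - 2)*(x + 3)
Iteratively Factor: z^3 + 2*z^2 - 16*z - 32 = (z - 4)*(z^2 + 6*z + 8) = (z - 4)*(z + 4)*(z + 2)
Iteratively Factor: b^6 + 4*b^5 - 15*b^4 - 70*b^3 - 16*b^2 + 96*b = (b)*(b^5 + 4*b^4 - 15*b^3 - 70*b^2 - 16*b + 96) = b*(b + 4)*(b^4 - 15*b^2 - 10*b + 24) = b*(b - 1)*(b + 4)*(b^3 + b^2 - 14*b - 24) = b*(b - 1)*(b + 3)*(b + 4)*(b^2 - 2*b - 8) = b*(b - 4)*(b - 1)*(b + 3)*(b + 4)*(b + 2)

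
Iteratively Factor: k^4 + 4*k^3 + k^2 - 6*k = (k)*(k^3 + 4*k^2 + k - 6) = k*(k + 3)*(k^2 + k - 2) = k*(k + 2)*(k + 3)*(k - 1)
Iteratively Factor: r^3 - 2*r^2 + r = (r - 1)*(r^2 - r) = r*(r - 1)*(r - 1)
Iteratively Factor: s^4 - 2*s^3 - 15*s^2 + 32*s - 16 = (s + 4)*(s^3 - 6*s^2 + 9*s - 4) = (s - 1)*(s + 4)*(s^2 - 5*s + 4) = (s - 1)^2*(s + 4)*(s - 4)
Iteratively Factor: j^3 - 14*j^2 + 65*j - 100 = (j - 5)*(j^2 - 9*j + 20) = (j - 5)^2*(j - 4)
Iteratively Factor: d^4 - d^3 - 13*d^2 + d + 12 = (d + 3)*(d^3 - 4*d^2 - d + 4) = (d - 4)*(d + 3)*(d^2 - 1) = (d - 4)*(d + 1)*(d + 3)*(d - 1)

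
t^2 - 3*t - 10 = (t - 5)*(t + 2)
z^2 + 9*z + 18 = (z + 3)*(z + 6)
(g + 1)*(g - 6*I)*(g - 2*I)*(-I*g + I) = -I*g^4 - 8*g^3 + 13*I*g^2 + 8*g - 12*I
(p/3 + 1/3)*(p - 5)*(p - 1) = p^3/3 - 5*p^2/3 - p/3 + 5/3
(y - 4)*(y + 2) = y^2 - 2*y - 8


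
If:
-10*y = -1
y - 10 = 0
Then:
No Solution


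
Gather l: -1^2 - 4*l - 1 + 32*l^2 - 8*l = 32*l^2 - 12*l - 2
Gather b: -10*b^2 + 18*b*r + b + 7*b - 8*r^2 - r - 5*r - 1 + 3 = -10*b^2 + b*(18*r + 8) - 8*r^2 - 6*r + 2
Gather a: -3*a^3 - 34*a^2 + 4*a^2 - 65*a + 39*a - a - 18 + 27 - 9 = -3*a^3 - 30*a^2 - 27*a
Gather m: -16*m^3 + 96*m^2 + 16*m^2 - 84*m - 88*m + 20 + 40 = -16*m^3 + 112*m^2 - 172*m + 60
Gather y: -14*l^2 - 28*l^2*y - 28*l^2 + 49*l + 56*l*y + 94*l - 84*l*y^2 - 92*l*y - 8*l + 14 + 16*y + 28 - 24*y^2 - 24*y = -42*l^2 + 135*l + y^2*(-84*l - 24) + y*(-28*l^2 - 36*l - 8) + 42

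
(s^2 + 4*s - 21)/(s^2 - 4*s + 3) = (s + 7)/(s - 1)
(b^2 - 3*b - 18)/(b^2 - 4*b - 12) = (b + 3)/(b + 2)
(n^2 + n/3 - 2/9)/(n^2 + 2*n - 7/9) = (3*n + 2)/(3*n + 7)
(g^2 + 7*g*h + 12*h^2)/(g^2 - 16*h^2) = (g + 3*h)/(g - 4*h)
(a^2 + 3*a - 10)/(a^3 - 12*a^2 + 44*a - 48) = (a + 5)/(a^2 - 10*a + 24)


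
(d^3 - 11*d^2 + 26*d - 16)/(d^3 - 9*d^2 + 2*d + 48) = (d^2 - 3*d + 2)/(d^2 - d - 6)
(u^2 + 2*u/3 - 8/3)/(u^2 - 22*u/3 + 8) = (u + 2)/(u - 6)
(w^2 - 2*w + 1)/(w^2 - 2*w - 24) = (-w^2 + 2*w - 1)/(-w^2 + 2*w + 24)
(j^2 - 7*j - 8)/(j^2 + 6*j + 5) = (j - 8)/(j + 5)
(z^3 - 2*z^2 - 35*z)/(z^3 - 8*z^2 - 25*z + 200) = z*(z - 7)/(z^2 - 13*z + 40)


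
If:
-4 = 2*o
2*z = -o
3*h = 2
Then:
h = 2/3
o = -2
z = 1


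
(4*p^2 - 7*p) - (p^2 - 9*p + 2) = 3*p^2 + 2*p - 2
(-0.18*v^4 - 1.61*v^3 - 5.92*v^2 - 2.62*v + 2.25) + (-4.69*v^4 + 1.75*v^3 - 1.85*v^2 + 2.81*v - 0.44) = -4.87*v^4 + 0.14*v^3 - 7.77*v^2 + 0.19*v + 1.81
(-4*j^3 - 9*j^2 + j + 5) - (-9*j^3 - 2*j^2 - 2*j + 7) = 5*j^3 - 7*j^2 + 3*j - 2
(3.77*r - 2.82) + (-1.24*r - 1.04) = 2.53*r - 3.86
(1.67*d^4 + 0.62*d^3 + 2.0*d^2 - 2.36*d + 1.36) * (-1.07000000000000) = -1.7869*d^4 - 0.6634*d^3 - 2.14*d^2 + 2.5252*d - 1.4552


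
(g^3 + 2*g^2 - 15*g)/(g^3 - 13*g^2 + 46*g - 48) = g*(g + 5)/(g^2 - 10*g + 16)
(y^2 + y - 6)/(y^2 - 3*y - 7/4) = 4*(-y^2 - y + 6)/(-4*y^2 + 12*y + 7)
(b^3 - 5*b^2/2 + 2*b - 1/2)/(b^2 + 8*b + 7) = (2*b^3 - 5*b^2 + 4*b - 1)/(2*(b^2 + 8*b + 7))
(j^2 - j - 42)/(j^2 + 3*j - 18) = (j - 7)/(j - 3)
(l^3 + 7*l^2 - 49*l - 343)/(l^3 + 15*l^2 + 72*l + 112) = (l^2 - 49)/(l^2 + 8*l + 16)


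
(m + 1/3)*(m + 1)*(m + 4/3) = m^3 + 8*m^2/3 + 19*m/9 + 4/9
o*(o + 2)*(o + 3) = o^3 + 5*o^2 + 6*o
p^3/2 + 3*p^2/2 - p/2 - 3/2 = (p/2 + 1/2)*(p - 1)*(p + 3)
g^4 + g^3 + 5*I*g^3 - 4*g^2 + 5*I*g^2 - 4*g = g*(g + 1)*(g + I)*(g + 4*I)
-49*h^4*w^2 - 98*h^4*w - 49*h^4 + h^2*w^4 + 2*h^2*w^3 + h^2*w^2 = (-7*h + w)*(7*h + w)*(h*w + h)^2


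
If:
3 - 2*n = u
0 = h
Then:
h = 0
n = 3/2 - u/2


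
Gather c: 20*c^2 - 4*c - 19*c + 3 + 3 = 20*c^2 - 23*c + 6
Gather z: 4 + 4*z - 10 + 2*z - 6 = 6*z - 12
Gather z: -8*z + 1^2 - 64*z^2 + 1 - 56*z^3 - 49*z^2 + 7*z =-56*z^3 - 113*z^2 - z + 2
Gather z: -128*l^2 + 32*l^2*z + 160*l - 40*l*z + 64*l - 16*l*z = -128*l^2 + 224*l + z*(32*l^2 - 56*l)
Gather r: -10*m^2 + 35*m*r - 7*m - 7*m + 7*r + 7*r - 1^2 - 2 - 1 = -10*m^2 - 14*m + r*(35*m + 14) - 4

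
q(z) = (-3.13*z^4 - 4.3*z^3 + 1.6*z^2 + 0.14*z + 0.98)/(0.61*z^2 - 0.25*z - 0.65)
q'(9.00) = -101.32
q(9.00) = -506.10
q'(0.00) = 0.36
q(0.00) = -1.51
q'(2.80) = -33.56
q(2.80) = -79.50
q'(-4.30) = 35.49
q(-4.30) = -59.66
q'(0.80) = 30.74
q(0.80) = 2.98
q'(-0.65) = 60.41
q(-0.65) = -9.52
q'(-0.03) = 0.63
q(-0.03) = -1.52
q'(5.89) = -69.09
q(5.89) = -240.99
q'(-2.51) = 18.15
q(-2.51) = -11.92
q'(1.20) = 2985.08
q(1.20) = 146.21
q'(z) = (0.25 - 1.22*z)*(-3.13*z^4 - 4.3*z^3 + 1.6*z^2 + 0.14*z + 0.98)/(0.61*z^2 - 0.25*z - 0.65)^2 + (-12.52*z^3 - 12.9*z^2 + 3.2*z + 0.14)/(0.61*z^2 - 0.25*z - 0.65)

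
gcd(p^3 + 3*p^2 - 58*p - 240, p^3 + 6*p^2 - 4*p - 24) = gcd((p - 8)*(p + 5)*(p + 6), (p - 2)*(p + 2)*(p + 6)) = p + 6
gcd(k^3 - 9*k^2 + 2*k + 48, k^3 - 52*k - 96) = k^2 - 6*k - 16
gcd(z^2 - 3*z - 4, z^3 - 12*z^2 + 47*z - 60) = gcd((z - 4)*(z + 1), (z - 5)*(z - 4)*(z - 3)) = z - 4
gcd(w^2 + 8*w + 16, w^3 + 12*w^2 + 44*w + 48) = w + 4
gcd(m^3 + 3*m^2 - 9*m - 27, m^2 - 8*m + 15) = m - 3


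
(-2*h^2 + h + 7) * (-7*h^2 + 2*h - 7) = 14*h^4 - 11*h^3 - 33*h^2 + 7*h - 49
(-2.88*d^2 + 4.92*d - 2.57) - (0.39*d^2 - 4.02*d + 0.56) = -3.27*d^2 + 8.94*d - 3.13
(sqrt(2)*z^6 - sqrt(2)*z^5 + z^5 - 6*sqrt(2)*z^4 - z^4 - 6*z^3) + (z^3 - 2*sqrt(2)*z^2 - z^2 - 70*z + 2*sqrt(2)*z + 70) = sqrt(2)*z^6 - sqrt(2)*z^5 + z^5 - 6*sqrt(2)*z^4 - z^4 - 5*z^3 - 2*sqrt(2)*z^2 - z^2 - 70*z + 2*sqrt(2)*z + 70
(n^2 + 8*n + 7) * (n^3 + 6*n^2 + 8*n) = n^5 + 14*n^4 + 63*n^3 + 106*n^2 + 56*n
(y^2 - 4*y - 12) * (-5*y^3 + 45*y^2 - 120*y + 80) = -5*y^5 + 65*y^4 - 240*y^3 + 20*y^2 + 1120*y - 960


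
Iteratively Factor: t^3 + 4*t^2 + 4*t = (t + 2)*(t^2 + 2*t) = t*(t + 2)*(t + 2)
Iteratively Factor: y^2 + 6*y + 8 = (y + 4)*(y + 2)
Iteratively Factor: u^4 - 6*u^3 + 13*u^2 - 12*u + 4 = (u - 2)*(u^3 - 4*u^2 + 5*u - 2) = (u - 2)*(u - 1)*(u^2 - 3*u + 2) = (u - 2)*(u - 1)^2*(u - 2)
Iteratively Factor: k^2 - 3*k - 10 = (k - 5)*(k + 2)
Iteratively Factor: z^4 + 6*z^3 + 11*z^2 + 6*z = (z + 1)*(z^3 + 5*z^2 + 6*z) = (z + 1)*(z + 2)*(z^2 + 3*z) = (z + 1)*(z + 2)*(z + 3)*(z)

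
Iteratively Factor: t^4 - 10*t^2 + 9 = (t - 1)*(t^3 + t^2 - 9*t - 9) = (t - 3)*(t - 1)*(t^2 + 4*t + 3) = (t - 3)*(t - 1)*(t + 1)*(t + 3)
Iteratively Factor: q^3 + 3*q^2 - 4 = (q - 1)*(q^2 + 4*q + 4) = (q - 1)*(q + 2)*(q + 2)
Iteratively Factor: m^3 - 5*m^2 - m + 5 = (m + 1)*(m^2 - 6*m + 5) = (m - 1)*(m + 1)*(m - 5)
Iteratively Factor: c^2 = (c)*(c)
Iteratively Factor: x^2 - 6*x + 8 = (x - 4)*(x - 2)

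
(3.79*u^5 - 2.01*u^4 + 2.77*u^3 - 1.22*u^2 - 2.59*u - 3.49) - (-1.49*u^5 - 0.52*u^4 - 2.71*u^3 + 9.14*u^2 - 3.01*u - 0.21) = 5.28*u^5 - 1.49*u^4 + 5.48*u^3 - 10.36*u^2 + 0.42*u - 3.28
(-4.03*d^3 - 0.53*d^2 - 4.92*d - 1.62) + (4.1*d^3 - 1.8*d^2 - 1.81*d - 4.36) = 0.0699999999999994*d^3 - 2.33*d^2 - 6.73*d - 5.98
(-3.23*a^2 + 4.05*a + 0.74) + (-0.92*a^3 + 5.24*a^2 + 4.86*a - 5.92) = -0.92*a^3 + 2.01*a^2 + 8.91*a - 5.18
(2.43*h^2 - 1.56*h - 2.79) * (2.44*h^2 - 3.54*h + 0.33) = 5.9292*h^4 - 12.4086*h^3 - 0.4833*h^2 + 9.3618*h - 0.9207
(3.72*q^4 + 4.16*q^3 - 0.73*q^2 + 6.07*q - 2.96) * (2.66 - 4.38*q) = -16.2936*q^5 - 8.3256*q^4 + 14.263*q^3 - 28.5284*q^2 + 29.111*q - 7.8736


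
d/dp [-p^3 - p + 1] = -3*p^2 - 1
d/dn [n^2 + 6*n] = 2*n + 6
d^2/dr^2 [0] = 0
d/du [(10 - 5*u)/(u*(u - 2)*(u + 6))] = 10*(u + 3)/(u^2*(u + 6)^2)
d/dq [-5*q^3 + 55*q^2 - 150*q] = -15*q^2 + 110*q - 150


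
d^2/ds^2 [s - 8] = 0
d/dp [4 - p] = -1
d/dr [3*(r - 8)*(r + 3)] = 6*r - 15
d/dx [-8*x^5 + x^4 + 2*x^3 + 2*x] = -40*x^4 + 4*x^3 + 6*x^2 + 2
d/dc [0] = 0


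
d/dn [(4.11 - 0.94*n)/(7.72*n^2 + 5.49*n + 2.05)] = (7.2568*n^2 - 63.4584*n - 24.4909)/(59.5984*n^4 + 84.7656*n^3 + 61.7921*n^2 + 22.509*n + 4.2025)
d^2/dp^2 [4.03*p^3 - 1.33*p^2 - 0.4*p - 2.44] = 24.18*p - 2.66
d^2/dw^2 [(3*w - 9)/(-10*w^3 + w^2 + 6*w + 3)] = 6*(4*(w - 3)*(-15*w^2 + w + 3)^2 + (30*w^2 - 2*w + (w - 3)*(30*w - 1) - 6)*(-10*w^3 + w^2 + 6*w + 3))/(-10*w^3 + w^2 + 6*w + 3)^3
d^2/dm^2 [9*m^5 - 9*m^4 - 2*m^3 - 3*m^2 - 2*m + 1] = 180*m^3 - 108*m^2 - 12*m - 6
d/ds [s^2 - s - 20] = 2*s - 1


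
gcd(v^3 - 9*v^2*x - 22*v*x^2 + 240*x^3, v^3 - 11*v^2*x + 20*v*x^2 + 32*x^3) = -v + 8*x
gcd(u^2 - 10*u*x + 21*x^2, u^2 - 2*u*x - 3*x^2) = -u + 3*x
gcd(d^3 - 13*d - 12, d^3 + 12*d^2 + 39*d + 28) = d + 1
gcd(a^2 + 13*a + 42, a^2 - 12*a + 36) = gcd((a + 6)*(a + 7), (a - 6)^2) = 1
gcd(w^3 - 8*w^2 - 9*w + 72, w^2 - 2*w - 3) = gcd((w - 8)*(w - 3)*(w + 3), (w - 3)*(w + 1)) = w - 3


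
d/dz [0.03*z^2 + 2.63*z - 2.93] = 0.06*z + 2.63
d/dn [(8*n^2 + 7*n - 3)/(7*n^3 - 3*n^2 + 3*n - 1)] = 2*(-28*n^4 - 49*n^3 + 54*n^2 - 17*n + 1)/(49*n^6 - 42*n^5 + 51*n^4 - 32*n^3 + 15*n^2 - 6*n + 1)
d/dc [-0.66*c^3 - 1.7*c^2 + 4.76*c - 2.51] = -1.98*c^2 - 3.4*c + 4.76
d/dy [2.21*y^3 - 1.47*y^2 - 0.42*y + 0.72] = 6.63*y^2 - 2.94*y - 0.42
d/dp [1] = 0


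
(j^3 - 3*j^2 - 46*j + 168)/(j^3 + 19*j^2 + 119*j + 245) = (j^2 - 10*j + 24)/(j^2 + 12*j + 35)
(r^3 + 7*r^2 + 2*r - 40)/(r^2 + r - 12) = (r^2 + 3*r - 10)/(r - 3)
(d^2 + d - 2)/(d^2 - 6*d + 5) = (d + 2)/(d - 5)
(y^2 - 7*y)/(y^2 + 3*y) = (y - 7)/(y + 3)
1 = 1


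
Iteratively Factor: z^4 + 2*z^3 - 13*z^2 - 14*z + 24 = (z - 3)*(z^3 + 5*z^2 + 2*z - 8) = (z - 3)*(z - 1)*(z^2 + 6*z + 8) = (z - 3)*(z - 1)*(z + 2)*(z + 4)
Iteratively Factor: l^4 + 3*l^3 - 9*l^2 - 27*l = (l)*(l^3 + 3*l^2 - 9*l - 27) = l*(l - 3)*(l^2 + 6*l + 9) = l*(l - 3)*(l + 3)*(l + 3)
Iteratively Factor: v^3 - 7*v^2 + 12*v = (v - 4)*(v^2 - 3*v) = v*(v - 4)*(v - 3)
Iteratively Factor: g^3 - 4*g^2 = (g)*(g^2 - 4*g) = g*(g - 4)*(g)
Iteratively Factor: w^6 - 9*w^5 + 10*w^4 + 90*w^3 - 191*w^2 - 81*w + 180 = (w + 1)*(w^5 - 10*w^4 + 20*w^3 + 70*w^2 - 261*w + 180) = (w - 4)*(w + 1)*(w^4 - 6*w^3 - 4*w^2 + 54*w - 45) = (w - 5)*(w - 4)*(w + 1)*(w^3 - w^2 - 9*w + 9) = (w - 5)*(w - 4)*(w + 1)*(w + 3)*(w^2 - 4*w + 3) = (w - 5)*(w - 4)*(w - 1)*(w + 1)*(w + 3)*(w - 3)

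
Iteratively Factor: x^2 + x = (x + 1)*(x)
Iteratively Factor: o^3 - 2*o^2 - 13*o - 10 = (o - 5)*(o^2 + 3*o + 2) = (o - 5)*(o + 2)*(o + 1)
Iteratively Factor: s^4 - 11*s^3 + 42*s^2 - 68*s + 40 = (s - 2)*(s^3 - 9*s^2 + 24*s - 20) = (s - 2)^2*(s^2 - 7*s + 10) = (s - 5)*(s - 2)^2*(s - 2)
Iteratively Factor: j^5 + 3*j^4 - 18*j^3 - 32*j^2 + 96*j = (j - 2)*(j^4 + 5*j^3 - 8*j^2 - 48*j) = (j - 2)*(j + 4)*(j^3 + j^2 - 12*j) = (j - 2)*(j + 4)^2*(j^2 - 3*j) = (j - 3)*(j - 2)*(j + 4)^2*(j)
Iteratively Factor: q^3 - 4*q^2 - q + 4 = (q + 1)*(q^2 - 5*q + 4) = (q - 4)*(q + 1)*(q - 1)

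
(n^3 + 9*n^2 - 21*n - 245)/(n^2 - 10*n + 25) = (n^2 + 14*n + 49)/(n - 5)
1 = 1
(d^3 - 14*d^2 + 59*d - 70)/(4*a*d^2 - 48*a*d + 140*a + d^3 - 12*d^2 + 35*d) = (d - 2)/(4*a + d)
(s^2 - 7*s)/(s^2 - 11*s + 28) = s/(s - 4)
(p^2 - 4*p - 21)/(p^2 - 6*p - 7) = (p + 3)/(p + 1)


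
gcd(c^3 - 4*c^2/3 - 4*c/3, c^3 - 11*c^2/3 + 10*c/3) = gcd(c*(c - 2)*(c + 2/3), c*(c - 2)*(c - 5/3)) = c^2 - 2*c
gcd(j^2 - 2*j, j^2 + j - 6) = j - 2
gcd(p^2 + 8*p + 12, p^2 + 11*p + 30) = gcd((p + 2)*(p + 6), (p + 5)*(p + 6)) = p + 6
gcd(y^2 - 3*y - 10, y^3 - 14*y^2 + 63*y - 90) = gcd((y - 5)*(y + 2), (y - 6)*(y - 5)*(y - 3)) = y - 5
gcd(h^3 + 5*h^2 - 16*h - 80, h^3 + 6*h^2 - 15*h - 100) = h^2 + h - 20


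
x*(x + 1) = x^2 + x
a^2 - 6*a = a*(a - 6)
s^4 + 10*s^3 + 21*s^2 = s^2*(s + 3)*(s + 7)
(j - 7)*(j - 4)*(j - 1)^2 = j^4 - 13*j^3 + 51*j^2 - 67*j + 28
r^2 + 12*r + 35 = (r + 5)*(r + 7)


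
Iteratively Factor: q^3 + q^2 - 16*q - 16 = (q - 4)*(q^2 + 5*q + 4) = (q - 4)*(q + 1)*(q + 4)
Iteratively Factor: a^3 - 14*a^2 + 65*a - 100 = (a - 5)*(a^2 - 9*a + 20) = (a - 5)^2*(a - 4)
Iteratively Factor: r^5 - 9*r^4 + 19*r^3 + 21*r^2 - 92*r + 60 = (r + 2)*(r^4 - 11*r^3 + 41*r^2 - 61*r + 30) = (r - 5)*(r + 2)*(r^3 - 6*r^2 + 11*r - 6) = (r - 5)*(r - 1)*(r + 2)*(r^2 - 5*r + 6) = (r - 5)*(r - 2)*(r - 1)*(r + 2)*(r - 3)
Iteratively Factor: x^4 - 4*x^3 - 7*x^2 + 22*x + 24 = (x + 2)*(x^3 - 6*x^2 + 5*x + 12) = (x - 3)*(x + 2)*(x^2 - 3*x - 4) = (x - 3)*(x + 1)*(x + 2)*(x - 4)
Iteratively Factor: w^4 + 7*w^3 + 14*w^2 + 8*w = (w + 4)*(w^3 + 3*w^2 + 2*w) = w*(w + 4)*(w^2 + 3*w + 2) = w*(w + 2)*(w + 4)*(w + 1)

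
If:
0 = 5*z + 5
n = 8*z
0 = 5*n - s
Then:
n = -8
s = -40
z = -1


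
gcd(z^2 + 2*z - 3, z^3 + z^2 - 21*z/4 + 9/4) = z + 3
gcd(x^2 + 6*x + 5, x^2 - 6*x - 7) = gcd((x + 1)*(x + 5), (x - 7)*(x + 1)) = x + 1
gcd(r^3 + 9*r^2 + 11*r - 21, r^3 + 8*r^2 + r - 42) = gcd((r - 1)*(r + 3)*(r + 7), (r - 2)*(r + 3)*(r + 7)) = r^2 + 10*r + 21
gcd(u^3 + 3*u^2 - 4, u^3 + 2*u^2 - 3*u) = u - 1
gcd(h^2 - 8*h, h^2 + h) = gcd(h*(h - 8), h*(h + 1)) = h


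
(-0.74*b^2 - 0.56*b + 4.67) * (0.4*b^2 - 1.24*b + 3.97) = -0.296*b^4 + 0.6936*b^3 - 0.3754*b^2 - 8.014*b + 18.5399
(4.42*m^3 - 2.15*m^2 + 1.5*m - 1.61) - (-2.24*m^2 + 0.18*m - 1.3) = 4.42*m^3 + 0.0900000000000003*m^2 + 1.32*m - 0.31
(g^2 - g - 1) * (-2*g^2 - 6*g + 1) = -2*g^4 - 4*g^3 + 9*g^2 + 5*g - 1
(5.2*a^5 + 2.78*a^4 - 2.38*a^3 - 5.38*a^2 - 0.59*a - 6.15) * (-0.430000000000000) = -2.236*a^5 - 1.1954*a^4 + 1.0234*a^3 + 2.3134*a^2 + 0.2537*a + 2.6445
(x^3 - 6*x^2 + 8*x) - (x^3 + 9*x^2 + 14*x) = -15*x^2 - 6*x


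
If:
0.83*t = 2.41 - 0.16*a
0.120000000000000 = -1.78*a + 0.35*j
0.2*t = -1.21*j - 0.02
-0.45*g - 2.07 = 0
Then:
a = -0.17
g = -4.60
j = -0.50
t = 2.94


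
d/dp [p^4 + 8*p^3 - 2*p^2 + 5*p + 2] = 4*p^3 + 24*p^2 - 4*p + 5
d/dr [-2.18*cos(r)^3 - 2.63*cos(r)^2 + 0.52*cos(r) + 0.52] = (6.54*cos(r)^2 + 5.26*cos(r) - 0.52)*sin(r)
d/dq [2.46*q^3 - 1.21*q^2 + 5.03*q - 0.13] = 7.38*q^2 - 2.42*q + 5.03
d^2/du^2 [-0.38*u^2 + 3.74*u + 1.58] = -0.760000000000000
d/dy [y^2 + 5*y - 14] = 2*y + 5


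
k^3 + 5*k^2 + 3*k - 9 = (k - 1)*(k + 3)^2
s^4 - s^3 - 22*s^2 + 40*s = s*(s - 4)*(s - 2)*(s + 5)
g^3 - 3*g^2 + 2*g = g*(g - 2)*(g - 1)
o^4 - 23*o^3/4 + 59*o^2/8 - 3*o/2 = o*(o - 4)*(o - 3/2)*(o - 1/4)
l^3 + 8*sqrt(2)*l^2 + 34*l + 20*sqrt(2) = (l + sqrt(2))*(l + 2*sqrt(2))*(l + 5*sqrt(2))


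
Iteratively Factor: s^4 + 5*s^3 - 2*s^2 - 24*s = (s - 2)*(s^3 + 7*s^2 + 12*s) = (s - 2)*(s + 3)*(s^2 + 4*s) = (s - 2)*(s + 3)*(s + 4)*(s)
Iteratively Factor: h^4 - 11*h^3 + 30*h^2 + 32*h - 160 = (h - 4)*(h^3 - 7*h^2 + 2*h + 40) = (h - 4)^2*(h^2 - 3*h - 10) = (h - 4)^2*(h + 2)*(h - 5)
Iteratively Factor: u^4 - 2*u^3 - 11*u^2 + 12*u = (u + 3)*(u^3 - 5*u^2 + 4*u) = (u - 4)*(u + 3)*(u^2 - u) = (u - 4)*(u - 1)*(u + 3)*(u)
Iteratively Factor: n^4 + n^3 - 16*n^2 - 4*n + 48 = (n + 2)*(n^3 - n^2 - 14*n + 24) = (n - 3)*(n + 2)*(n^2 + 2*n - 8) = (n - 3)*(n - 2)*(n + 2)*(n + 4)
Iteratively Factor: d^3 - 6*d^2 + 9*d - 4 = (d - 4)*(d^2 - 2*d + 1) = (d - 4)*(d - 1)*(d - 1)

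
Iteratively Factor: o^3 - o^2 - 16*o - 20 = (o - 5)*(o^2 + 4*o + 4) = (o - 5)*(o + 2)*(o + 2)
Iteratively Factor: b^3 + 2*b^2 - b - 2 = (b - 1)*(b^2 + 3*b + 2) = (b - 1)*(b + 2)*(b + 1)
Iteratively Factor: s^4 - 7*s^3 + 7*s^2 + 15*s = (s + 1)*(s^3 - 8*s^2 + 15*s) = (s - 5)*(s + 1)*(s^2 - 3*s) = (s - 5)*(s - 3)*(s + 1)*(s)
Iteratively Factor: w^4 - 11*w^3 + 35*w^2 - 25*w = (w - 5)*(w^3 - 6*w^2 + 5*w) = (w - 5)*(w - 1)*(w^2 - 5*w) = (w - 5)^2*(w - 1)*(w)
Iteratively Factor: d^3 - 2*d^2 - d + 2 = (d - 1)*(d^2 - d - 2) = (d - 2)*(d - 1)*(d + 1)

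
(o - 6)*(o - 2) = o^2 - 8*o + 12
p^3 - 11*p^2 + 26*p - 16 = (p - 8)*(p - 2)*(p - 1)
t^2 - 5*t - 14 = (t - 7)*(t + 2)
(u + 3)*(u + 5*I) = u^2 + 3*u + 5*I*u + 15*I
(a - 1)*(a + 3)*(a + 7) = a^3 + 9*a^2 + 11*a - 21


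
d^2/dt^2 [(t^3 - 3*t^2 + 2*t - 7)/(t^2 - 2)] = 2*(4*t^3 - 39*t^2 + 24*t - 26)/(t^6 - 6*t^4 + 12*t^2 - 8)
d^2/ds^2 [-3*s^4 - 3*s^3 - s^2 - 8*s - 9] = -36*s^2 - 18*s - 2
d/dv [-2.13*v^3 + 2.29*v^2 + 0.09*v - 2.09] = -6.39*v^2 + 4.58*v + 0.09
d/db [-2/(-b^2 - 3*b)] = 2*(-2*b - 3)/(b^2*(b + 3)^2)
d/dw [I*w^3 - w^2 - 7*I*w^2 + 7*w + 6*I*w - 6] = 3*I*w^2 - 2*w - 14*I*w + 7 + 6*I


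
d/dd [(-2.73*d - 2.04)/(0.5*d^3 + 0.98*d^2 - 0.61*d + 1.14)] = (2.73*d^3 + 5.7354*d^2 + 3.9984*d - 4.3566)/(0.25*d^6 + 0.98*d^5 + 0.3504*d^4 - 0.0556000000000001*d^3 + 2.6065*d^2 - 1.3908*d + 1.2996)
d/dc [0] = 0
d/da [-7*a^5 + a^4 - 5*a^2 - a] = -35*a^4 + 4*a^3 - 10*a - 1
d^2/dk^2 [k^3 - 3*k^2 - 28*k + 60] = 6*k - 6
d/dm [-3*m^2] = -6*m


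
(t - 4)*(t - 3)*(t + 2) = t^3 - 5*t^2 - 2*t + 24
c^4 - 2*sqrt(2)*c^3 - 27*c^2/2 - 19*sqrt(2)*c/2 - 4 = (c - 4*sqrt(2))*(c + sqrt(2)/2)^2*(c + sqrt(2))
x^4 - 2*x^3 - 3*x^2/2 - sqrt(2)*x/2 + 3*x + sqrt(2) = (x - 2)*(x - sqrt(2))*(x + sqrt(2)/2)^2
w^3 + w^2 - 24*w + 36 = (w - 3)*(w - 2)*(w + 6)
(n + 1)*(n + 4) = n^2 + 5*n + 4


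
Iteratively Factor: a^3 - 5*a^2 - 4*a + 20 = (a - 2)*(a^2 - 3*a - 10) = (a - 5)*(a - 2)*(a + 2)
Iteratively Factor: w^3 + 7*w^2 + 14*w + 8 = (w + 4)*(w^2 + 3*w + 2) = (w + 1)*(w + 4)*(w + 2)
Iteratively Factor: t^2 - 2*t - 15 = (t + 3)*(t - 5)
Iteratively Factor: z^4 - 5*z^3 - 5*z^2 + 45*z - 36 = (z - 1)*(z^3 - 4*z^2 - 9*z + 36) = (z - 4)*(z - 1)*(z^2 - 9) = (z - 4)*(z - 3)*(z - 1)*(z + 3)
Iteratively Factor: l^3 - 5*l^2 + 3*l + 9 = (l - 3)*(l^2 - 2*l - 3) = (l - 3)^2*(l + 1)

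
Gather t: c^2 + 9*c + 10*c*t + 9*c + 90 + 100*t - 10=c^2 + 18*c + t*(10*c + 100) + 80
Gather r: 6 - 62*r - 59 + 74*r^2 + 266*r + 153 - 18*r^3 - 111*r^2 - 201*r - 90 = -18*r^3 - 37*r^2 + 3*r + 10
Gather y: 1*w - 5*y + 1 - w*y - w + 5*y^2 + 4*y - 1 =5*y^2 + y*(-w - 1)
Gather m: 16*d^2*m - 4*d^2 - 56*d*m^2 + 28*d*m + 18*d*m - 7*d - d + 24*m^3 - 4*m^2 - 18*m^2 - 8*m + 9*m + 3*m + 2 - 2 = -4*d^2 - 8*d + 24*m^3 + m^2*(-56*d - 22) + m*(16*d^2 + 46*d + 4)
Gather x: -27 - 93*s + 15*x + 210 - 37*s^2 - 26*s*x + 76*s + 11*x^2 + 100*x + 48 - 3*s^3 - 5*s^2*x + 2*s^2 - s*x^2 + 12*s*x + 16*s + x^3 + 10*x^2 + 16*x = -3*s^3 - 35*s^2 - s + x^3 + x^2*(21 - s) + x*(-5*s^2 - 14*s + 131) + 231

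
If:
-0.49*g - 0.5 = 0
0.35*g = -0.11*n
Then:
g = -1.02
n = 3.25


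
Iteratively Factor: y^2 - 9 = (y + 3)*(y - 3)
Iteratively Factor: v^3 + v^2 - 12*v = (v - 3)*(v^2 + 4*v) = (v - 3)*(v + 4)*(v)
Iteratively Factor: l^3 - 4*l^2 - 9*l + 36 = (l - 4)*(l^2 - 9) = (l - 4)*(l - 3)*(l + 3)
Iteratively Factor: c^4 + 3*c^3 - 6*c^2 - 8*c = (c)*(c^3 + 3*c^2 - 6*c - 8) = c*(c + 4)*(c^2 - c - 2) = c*(c - 2)*(c + 4)*(c + 1)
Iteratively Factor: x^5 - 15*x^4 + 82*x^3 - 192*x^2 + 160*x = (x)*(x^4 - 15*x^3 + 82*x^2 - 192*x + 160) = x*(x - 5)*(x^3 - 10*x^2 + 32*x - 32) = x*(x - 5)*(x - 4)*(x^2 - 6*x + 8) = x*(x - 5)*(x - 4)^2*(x - 2)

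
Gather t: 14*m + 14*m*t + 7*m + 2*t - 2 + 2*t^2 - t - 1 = 21*m + 2*t^2 + t*(14*m + 1) - 3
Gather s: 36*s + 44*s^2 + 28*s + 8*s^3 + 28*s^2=8*s^3 + 72*s^2 + 64*s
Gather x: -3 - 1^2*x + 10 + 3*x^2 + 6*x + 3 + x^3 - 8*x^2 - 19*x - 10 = x^3 - 5*x^2 - 14*x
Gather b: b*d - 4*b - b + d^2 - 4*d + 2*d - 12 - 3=b*(d - 5) + d^2 - 2*d - 15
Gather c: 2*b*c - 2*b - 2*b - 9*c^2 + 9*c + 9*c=-4*b - 9*c^2 + c*(2*b + 18)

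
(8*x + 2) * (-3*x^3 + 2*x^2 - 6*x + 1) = -24*x^4 + 10*x^3 - 44*x^2 - 4*x + 2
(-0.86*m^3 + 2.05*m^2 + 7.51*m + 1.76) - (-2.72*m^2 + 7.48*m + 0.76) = -0.86*m^3 + 4.77*m^2 + 0.0299999999999994*m + 1.0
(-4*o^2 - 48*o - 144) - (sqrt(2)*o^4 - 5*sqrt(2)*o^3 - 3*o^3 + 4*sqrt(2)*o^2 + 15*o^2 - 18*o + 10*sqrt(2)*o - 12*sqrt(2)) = -sqrt(2)*o^4 + 3*o^3 + 5*sqrt(2)*o^3 - 19*o^2 - 4*sqrt(2)*o^2 - 30*o - 10*sqrt(2)*o - 144 + 12*sqrt(2)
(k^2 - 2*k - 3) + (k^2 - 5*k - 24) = 2*k^2 - 7*k - 27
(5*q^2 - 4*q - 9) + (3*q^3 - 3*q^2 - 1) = 3*q^3 + 2*q^2 - 4*q - 10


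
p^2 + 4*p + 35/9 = (p + 5/3)*(p + 7/3)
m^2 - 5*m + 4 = (m - 4)*(m - 1)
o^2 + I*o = o*(o + I)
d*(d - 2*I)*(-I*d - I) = -I*d^3 - 2*d^2 - I*d^2 - 2*d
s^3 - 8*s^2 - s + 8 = (s - 8)*(s - 1)*(s + 1)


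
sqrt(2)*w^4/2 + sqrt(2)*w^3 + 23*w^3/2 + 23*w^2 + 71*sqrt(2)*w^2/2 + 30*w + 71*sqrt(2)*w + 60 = (w + 2)*(w + 5*sqrt(2))*(w + 6*sqrt(2))*(sqrt(2)*w/2 + 1/2)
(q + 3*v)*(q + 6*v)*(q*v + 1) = q^3*v + 9*q^2*v^2 + q^2 + 18*q*v^3 + 9*q*v + 18*v^2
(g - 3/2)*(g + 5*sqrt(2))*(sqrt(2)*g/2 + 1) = sqrt(2)*g^3/2 - 3*sqrt(2)*g^2/4 + 6*g^2 - 9*g + 5*sqrt(2)*g - 15*sqrt(2)/2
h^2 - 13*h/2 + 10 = (h - 4)*(h - 5/2)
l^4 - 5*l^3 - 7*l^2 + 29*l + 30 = (l - 5)*(l - 3)*(l + 1)*(l + 2)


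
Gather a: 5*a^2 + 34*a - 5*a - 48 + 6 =5*a^2 + 29*a - 42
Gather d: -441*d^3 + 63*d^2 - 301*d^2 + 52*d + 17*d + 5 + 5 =-441*d^3 - 238*d^2 + 69*d + 10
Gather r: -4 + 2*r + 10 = 2*r + 6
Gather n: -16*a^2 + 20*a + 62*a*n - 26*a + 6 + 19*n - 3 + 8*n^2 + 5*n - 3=-16*a^2 - 6*a + 8*n^2 + n*(62*a + 24)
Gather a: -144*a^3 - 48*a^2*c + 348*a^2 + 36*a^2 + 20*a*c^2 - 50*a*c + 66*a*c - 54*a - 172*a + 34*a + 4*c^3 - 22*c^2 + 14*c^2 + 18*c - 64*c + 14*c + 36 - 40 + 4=-144*a^3 + a^2*(384 - 48*c) + a*(20*c^2 + 16*c - 192) + 4*c^3 - 8*c^2 - 32*c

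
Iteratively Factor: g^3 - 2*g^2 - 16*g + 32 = (g - 4)*(g^2 + 2*g - 8) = (g - 4)*(g + 4)*(g - 2)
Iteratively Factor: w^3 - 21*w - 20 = (w - 5)*(w^2 + 5*w + 4) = (w - 5)*(w + 1)*(w + 4)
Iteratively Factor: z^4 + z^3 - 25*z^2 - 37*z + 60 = (z - 1)*(z^3 + 2*z^2 - 23*z - 60) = (z - 1)*(z + 4)*(z^2 - 2*z - 15) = (z - 1)*(z + 3)*(z + 4)*(z - 5)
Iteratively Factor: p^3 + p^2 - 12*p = (p - 3)*(p^2 + 4*p) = (p - 3)*(p + 4)*(p)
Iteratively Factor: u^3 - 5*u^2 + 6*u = (u - 2)*(u^2 - 3*u) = u*(u - 2)*(u - 3)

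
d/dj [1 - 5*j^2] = -10*j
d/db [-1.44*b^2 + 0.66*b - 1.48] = 0.66 - 2.88*b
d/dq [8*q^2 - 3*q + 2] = 16*q - 3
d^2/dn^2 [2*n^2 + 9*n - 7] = 4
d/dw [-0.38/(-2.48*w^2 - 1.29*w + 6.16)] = (-1.8848*w - 0.4902)/(2.48*w^2 + 1.29*w - 6.16)^2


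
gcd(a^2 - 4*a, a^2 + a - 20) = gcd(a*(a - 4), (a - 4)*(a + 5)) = a - 4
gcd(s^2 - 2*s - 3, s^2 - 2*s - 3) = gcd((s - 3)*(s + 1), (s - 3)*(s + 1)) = s^2 - 2*s - 3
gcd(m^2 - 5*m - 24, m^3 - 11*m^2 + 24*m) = m - 8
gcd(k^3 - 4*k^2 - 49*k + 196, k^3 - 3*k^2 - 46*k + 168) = k^2 + 3*k - 28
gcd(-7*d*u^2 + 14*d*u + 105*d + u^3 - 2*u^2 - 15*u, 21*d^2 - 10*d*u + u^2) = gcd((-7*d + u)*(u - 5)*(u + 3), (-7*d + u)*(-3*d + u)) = -7*d + u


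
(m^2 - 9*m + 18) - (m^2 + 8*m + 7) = 11 - 17*m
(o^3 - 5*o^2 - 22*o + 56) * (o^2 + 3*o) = o^5 - 2*o^4 - 37*o^3 - 10*o^2 + 168*o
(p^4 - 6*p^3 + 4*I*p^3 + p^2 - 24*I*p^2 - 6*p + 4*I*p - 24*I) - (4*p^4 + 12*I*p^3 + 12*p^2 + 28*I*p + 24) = -3*p^4 - 6*p^3 - 8*I*p^3 - 11*p^2 - 24*I*p^2 - 6*p - 24*I*p - 24 - 24*I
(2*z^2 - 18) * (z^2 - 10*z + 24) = 2*z^4 - 20*z^3 + 30*z^2 + 180*z - 432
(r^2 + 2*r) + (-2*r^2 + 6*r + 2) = -r^2 + 8*r + 2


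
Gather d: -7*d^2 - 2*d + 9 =-7*d^2 - 2*d + 9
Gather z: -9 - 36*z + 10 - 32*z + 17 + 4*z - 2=16 - 64*z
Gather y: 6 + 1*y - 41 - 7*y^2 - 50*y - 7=-7*y^2 - 49*y - 42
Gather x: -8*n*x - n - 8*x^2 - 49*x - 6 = -n - 8*x^2 + x*(-8*n - 49) - 6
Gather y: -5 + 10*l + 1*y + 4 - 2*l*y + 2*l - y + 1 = -2*l*y + 12*l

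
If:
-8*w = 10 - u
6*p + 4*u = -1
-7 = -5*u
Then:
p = -11/10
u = 7/5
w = -43/40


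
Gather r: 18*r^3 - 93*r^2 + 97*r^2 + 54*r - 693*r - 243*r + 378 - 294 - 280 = 18*r^3 + 4*r^2 - 882*r - 196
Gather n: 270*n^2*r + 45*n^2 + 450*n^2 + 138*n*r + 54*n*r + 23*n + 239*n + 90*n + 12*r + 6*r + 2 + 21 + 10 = n^2*(270*r + 495) + n*(192*r + 352) + 18*r + 33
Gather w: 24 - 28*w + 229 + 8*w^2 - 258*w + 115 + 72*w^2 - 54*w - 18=80*w^2 - 340*w + 350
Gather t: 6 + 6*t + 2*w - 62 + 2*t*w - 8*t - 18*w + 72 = t*(2*w - 2) - 16*w + 16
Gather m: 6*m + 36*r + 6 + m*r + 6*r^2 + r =m*(r + 6) + 6*r^2 + 37*r + 6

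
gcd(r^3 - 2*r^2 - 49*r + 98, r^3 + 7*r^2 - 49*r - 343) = r^2 - 49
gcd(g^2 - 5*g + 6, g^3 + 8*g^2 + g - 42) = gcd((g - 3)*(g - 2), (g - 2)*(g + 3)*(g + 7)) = g - 2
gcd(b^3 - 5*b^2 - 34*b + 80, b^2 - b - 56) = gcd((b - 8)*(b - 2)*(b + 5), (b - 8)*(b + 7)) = b - 8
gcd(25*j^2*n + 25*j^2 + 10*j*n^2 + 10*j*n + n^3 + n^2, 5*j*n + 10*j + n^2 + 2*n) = 5*j + n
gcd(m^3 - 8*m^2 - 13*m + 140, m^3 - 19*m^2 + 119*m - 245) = m^2 - 12*m + 35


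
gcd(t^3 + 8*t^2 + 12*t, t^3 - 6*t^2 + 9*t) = t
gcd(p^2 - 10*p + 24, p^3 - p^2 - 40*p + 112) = p - 4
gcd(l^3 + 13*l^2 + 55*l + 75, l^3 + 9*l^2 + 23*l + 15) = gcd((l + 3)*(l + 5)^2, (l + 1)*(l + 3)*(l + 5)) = l^2 + 8*l + 15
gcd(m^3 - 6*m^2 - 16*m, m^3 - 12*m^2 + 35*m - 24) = m - 8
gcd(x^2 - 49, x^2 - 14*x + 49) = x - 7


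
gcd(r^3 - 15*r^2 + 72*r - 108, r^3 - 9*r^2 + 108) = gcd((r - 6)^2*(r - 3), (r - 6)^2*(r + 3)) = r^2 - 12*r + 36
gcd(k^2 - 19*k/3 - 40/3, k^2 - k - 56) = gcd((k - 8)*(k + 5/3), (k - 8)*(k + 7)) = k - 8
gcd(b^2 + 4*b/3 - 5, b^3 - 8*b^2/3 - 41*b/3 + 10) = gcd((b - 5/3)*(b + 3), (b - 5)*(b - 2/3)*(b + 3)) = b + 3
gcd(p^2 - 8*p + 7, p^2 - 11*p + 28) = p - 7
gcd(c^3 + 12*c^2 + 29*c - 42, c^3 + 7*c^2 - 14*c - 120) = c + 6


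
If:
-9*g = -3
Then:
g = 1/3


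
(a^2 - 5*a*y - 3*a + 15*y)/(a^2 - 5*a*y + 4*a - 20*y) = (a - 3)/(a + 4)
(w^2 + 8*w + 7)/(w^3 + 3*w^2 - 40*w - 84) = (w + 1)/(w^2 - 4*w - 12)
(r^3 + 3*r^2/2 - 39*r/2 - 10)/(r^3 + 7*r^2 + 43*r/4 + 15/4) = 2*(r - 4)/(2*r + 3)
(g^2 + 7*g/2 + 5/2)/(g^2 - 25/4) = 2*(g + 1)/(2*g - 5)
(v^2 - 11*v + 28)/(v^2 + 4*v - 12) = (v^2 - 11*v + 28)/(v^2 + 4*v - 12)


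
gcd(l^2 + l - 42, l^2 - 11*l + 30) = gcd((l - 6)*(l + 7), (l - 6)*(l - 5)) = l - 6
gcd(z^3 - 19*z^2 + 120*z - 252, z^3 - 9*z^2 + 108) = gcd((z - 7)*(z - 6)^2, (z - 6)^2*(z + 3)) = z^2 - 12*z + 36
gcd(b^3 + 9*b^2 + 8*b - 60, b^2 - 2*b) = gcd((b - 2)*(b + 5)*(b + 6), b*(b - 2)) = b - 2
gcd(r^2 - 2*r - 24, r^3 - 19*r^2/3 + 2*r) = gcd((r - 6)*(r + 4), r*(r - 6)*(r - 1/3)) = r - 6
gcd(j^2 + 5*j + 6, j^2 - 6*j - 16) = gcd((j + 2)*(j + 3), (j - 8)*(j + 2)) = j + 2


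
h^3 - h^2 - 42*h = h*(h - 7)*(h + 6)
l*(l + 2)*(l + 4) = l^3 + 6*l^2 + 8*l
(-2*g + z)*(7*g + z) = -14*g^2 + 5*g*z + z^2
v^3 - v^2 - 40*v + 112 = (v - 4)^2*(v + 7)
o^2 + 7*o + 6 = (o + 1)*(o + 6)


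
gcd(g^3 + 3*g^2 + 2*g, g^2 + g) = g^2 + g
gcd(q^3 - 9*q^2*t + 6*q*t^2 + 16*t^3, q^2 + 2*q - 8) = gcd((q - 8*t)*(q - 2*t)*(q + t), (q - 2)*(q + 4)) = 1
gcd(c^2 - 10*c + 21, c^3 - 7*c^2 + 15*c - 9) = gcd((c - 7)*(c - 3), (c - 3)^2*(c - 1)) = c - 3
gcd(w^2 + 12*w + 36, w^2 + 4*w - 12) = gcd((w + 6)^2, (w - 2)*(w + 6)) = w + 6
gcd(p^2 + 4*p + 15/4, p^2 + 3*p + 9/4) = p + 3/2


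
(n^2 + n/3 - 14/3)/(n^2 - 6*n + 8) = (n + 7/3)/(n - 4)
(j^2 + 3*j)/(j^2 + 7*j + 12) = j/(j + 4)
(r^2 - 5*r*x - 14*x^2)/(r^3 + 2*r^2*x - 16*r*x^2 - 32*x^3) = (-r + 7*x)/(-r^2 + 16*x^2)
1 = 1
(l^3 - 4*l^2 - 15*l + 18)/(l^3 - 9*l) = (l^2 - 7*l + 6)/(l*(l - 3))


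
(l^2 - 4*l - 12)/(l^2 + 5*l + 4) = (l^2 - 4*l - 12)/(l^2 + 5*l + 4)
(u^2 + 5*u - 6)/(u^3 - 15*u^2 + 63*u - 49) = (u + 6)/(u^2 - 14*u + 49)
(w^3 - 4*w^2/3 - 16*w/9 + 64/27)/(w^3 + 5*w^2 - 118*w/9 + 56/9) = (9*w^2 - 16)/(3*(3*w^2 + 19*w - 14))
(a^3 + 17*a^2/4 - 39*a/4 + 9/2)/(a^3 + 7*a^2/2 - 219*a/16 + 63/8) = 4*(a - 1)/(4*a - 7)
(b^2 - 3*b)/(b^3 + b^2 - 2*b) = (b - 3)/(b^2 + b - 2)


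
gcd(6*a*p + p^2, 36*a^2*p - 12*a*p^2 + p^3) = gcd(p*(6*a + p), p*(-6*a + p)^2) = p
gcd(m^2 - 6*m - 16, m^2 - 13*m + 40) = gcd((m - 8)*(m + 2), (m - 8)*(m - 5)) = m - 8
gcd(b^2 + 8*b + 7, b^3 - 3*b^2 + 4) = b + 1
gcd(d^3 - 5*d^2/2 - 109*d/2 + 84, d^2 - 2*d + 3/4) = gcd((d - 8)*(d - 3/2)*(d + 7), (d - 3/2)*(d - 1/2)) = d - 3/2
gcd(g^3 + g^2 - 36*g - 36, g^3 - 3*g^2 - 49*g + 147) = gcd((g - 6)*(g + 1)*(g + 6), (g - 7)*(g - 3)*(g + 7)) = 1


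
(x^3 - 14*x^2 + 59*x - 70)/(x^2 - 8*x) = (x^3 - 14*x^2 + 59*x - 70)/(x*(x - 8))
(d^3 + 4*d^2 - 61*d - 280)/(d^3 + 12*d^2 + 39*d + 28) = (d^2 - 3*d - 40)/(d^2 + 5*d + 4)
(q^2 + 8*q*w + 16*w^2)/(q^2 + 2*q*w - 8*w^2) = (q + 4*w)/(q - 2*w)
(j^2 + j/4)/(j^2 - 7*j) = (j + 1/4)/(j - 7)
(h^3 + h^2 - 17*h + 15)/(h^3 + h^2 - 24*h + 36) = (h^2 + 4*h - 5)/(h^2 + 4*h - 12)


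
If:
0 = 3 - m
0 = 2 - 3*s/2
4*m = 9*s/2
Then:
No Solution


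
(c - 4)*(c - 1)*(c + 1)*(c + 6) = c^4 + 2*c^3 - 25*c^2 - 2*c + 24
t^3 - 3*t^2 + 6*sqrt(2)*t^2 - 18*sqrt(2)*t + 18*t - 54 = (t - 3)*(t + 3*sqrt(2))^2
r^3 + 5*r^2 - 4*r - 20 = (r - 2)*(r + 2)*(r + 5)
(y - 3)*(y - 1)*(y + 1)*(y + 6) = y^4 + 3*y^3 - 19*y^2 - 3*y + 18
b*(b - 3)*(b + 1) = b^3 - 2*b^2 - 3*b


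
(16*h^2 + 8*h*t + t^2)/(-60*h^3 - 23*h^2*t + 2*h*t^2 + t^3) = (4*h + t)/(-15*h^2 - 2*h*t + t^2)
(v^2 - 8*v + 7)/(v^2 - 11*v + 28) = (v - 1)/(v - 4)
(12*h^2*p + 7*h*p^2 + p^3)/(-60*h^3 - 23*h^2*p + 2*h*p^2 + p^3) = p/(-5*h + p)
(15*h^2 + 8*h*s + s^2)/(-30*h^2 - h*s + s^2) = (3*h + s)/(-6*h + s)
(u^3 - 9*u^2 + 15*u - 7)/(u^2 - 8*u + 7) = u - 1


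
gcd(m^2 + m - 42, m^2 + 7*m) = m + 7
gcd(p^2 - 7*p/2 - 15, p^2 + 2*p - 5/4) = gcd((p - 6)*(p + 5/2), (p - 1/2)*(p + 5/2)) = p + 5/2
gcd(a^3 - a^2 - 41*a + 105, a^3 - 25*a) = a - 5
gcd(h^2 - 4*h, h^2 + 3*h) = h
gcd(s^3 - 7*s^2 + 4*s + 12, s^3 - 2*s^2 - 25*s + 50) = s - 2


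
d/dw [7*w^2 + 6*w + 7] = 14*w + 6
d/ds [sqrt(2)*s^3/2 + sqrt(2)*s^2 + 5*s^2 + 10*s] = 3*sqrt(2)*s^2/2 + 2*sqrt(2)*s + 10*s + 10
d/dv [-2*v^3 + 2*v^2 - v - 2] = -6*v^2 + 4*v - 1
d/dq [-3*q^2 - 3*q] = -6*q - 3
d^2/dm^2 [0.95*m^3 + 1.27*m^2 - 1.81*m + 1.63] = 5.7*m + 2.54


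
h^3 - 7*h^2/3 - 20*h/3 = h*(h - 4)*(h + 5/3)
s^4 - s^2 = s^2*(s - 1)*(s + 1)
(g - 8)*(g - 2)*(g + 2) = g^3 - 8*g^2 - 4*g + 32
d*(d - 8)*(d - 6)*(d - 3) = d^4 - 17*d^3 + 90*d^2 - 144*d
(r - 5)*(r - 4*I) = r^2 - 5*r - 4*I*r + 20*I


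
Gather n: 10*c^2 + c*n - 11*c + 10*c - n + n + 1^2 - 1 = 10*c^2 + c*n - c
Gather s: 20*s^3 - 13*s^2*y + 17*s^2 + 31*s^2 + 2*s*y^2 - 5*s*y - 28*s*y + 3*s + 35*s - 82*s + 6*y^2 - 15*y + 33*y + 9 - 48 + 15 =20*s^3 + s^2*(48 - 13*y) + s*(2*y^2 - 33*y - 44) + 6*y^2 + 18*y - 24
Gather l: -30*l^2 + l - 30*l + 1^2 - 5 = -30*l^2 - 29*l - 4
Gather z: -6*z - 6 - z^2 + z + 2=-z^2 - 5*z - 4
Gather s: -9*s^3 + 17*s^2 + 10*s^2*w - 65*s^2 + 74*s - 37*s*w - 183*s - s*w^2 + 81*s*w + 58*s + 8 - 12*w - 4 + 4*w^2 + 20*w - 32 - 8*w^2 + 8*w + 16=-9*s^3 + s^2*(10*w - 48) + s*(-w^2 + 44*w - 51) - 4*w^2 + 16*w - 12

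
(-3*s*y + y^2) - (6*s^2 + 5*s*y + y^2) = -6*s^2 - 8*s*y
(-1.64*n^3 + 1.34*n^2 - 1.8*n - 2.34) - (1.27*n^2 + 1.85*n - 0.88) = -1.64*n^3 + 0.0700000000000001*n^2 - 3.65*n - 1.46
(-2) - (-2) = 0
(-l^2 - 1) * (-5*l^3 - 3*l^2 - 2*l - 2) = 5*l^5 + 3*l^4 + 7*l^3 + 5*l^2 + 2*l + 2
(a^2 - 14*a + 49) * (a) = a^3 - 14*a^2 + 49*a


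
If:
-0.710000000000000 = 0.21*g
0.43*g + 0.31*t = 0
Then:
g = -3.38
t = 4.69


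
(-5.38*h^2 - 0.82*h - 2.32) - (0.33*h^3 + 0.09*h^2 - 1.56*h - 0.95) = -0.33*h^3 - 5.47*h^2 + 0.74*h - 1.37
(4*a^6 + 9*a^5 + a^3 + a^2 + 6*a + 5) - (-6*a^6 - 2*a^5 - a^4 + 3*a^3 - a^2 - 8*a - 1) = 10*a^6 + 11*a^5 + a^4 - 2*a^3 + 2*a^2 + 14*a + 6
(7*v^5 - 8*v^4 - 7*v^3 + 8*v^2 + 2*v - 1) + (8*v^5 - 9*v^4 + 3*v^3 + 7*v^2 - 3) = 15*v^5 - 17*v^4 - 4*v^3 + 15*v^2 + 2*v - 4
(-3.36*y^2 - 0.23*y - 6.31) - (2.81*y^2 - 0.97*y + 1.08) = -6.17*y^2 + 0.74*y - 7.39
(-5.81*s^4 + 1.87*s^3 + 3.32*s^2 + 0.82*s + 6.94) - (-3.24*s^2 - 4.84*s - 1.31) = -5.81*s^4 + 1.87*s^3 + 6.56*s^2 + 5.66*s + 8.25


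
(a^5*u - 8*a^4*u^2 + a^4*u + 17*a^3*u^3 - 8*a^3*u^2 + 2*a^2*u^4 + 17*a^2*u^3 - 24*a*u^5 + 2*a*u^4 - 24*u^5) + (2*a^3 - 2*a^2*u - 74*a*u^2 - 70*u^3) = a^5*u - 8*a^4*u^2 + a^4*u + 17*a^3*u^3 - 8*a^3*u^2 + 2*a^3 + 2*a^2*u^4 + 17*a^2*u^3 - 2*a^2*u - 24*a*u^5 + 2*a*u^4 - 74*a*u^2 - 24*u^5 - 70*u^3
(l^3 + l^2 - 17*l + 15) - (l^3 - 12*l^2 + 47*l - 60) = 13*l^2 - 64*l + 75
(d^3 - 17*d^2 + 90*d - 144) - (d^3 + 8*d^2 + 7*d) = -25*d^2 + 83*d - 144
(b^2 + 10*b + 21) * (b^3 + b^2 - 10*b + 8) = b^5 + 11*b^4 + 21*b^3 - 71*b^2 - 130*b + 168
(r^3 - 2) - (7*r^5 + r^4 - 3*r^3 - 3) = -7*r^5 - r^4 + 4*r^3 + 1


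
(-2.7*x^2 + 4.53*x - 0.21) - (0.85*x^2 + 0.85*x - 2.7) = -3.55*x^2 + 3.68*x + 2.49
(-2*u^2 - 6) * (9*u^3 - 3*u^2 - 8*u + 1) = -18*u^5 + 6*u^4 - 38*u^3 + 16*u^2 + 48*u - 6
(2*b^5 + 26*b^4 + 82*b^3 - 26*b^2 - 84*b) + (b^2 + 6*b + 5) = 2*b^5 + 26*b^4 + 82*b^3 - 25*b^2 - 78*b + 5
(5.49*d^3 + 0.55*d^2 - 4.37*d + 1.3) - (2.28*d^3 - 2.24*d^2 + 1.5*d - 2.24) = 3.21*d^3 + 2.79*d^2 - 5.87*d + 3.54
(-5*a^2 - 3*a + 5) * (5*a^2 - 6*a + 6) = -25*a^4 + 15*a^3 + 13*a^2 - 48*a + 30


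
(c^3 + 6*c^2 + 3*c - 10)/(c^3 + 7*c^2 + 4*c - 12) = (c + 5)/(c + 6)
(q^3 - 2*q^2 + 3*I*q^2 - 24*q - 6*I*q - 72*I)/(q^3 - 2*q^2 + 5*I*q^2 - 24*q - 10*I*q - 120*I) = (q + 3*I)/(q + 5*I)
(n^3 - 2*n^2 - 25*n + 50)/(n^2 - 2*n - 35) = (n^2 - 7*n + 10)/(n - 7)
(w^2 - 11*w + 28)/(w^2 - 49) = (w - 4)/(w + 7)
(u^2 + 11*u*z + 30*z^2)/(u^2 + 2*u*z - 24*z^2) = (-u - 5*z)/(-u + 4*z)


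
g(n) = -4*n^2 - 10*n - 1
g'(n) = -8*n - 10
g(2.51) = -51.30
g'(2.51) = -30.08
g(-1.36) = 5.20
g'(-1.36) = 0.88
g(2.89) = -63.31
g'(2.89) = -33.12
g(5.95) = -202.11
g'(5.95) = -57.60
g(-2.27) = 1.09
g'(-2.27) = 8.16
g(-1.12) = 5.18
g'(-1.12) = -1.04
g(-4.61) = -39.91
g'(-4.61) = 26.88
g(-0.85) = 4.61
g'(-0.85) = -3.20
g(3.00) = -67.00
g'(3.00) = -34.00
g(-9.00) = -235.00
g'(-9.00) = 62.00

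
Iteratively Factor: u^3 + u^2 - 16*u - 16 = (u - 4)*(u^2 + 5*u + 4) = (u - 4)*(u + 1)*(u + 4)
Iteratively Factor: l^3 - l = (l)*(l^2 - 1) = l*(l + 1)*(l - 1)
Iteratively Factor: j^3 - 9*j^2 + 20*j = (j - 5)*(j^2 - 4*j) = (j - 5)*(j - 4)*(j)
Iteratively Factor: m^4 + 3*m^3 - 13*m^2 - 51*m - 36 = (m + 3)*(m^3 - 13*m - 12) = (m - 4)*(m + 3)*(m^2 + 4*m + 3) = (m - 4)*(m + 3)^2*(m + 1)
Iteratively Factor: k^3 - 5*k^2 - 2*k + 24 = (k + 2)*(k^2 - 7*k + 12) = (k - 4)*(k + 2)*(k - 3)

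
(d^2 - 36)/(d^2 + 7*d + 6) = (d - 6)/(d + 1)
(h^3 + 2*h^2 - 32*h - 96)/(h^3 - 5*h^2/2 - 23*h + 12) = 2*(h + 4)/(2*h - 1)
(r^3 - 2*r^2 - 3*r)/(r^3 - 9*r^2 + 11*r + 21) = r/(r - 7)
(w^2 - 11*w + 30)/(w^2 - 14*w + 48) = (w - 5)/(w - 8)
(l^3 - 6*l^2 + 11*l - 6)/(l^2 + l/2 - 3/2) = 2*(l^2 - 5*l + 6)/(2*l + 3)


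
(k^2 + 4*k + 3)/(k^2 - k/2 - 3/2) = 2*(k + 3)/(2*k - 3)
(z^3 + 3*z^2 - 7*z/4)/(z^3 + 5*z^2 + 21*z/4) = (2*z - 1)/(2*z + 3)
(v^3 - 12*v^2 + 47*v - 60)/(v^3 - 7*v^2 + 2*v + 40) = (v - 3)/(v + 2)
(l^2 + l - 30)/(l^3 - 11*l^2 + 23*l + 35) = (l + 6)/(l^2 - 6*l - 7)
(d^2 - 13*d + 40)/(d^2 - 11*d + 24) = (d - 5)/(d - 3)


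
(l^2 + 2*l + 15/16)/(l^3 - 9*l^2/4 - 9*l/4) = (l + 5/4)/(l*(l - 3))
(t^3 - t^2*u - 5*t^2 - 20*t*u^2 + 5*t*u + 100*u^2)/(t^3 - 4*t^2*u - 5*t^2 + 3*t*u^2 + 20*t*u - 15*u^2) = (t^2 - t*u - 20*u^2)/(t^2 - 4*t*u + 3*u^2)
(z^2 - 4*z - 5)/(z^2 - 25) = (z + 1)/(z + 5)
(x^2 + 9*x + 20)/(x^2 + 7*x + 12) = (x + 5)/(x + 3)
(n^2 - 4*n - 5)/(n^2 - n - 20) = (n + 1)/(n + 4)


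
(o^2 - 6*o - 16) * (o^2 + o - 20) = o^4 - 5*o^3 - 42*o^2 + 104*o + 320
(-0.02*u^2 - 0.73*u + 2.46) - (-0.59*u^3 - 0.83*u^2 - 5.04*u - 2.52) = 0.59*u^3 + 0.81*u^2 + 4.31*u + 4.98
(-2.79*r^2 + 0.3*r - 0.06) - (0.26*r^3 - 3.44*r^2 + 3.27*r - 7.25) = -0.26*r^3 + 0.65*r^2 - 2.97*r + 7.19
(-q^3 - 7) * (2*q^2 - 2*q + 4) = -2*q^5 + 2*q^4 - 4*q^3 - 14*q^2 + 14*q - 28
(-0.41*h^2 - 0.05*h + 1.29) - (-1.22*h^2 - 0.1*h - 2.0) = 0.81*h^2 + 0.05*h + 3.29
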